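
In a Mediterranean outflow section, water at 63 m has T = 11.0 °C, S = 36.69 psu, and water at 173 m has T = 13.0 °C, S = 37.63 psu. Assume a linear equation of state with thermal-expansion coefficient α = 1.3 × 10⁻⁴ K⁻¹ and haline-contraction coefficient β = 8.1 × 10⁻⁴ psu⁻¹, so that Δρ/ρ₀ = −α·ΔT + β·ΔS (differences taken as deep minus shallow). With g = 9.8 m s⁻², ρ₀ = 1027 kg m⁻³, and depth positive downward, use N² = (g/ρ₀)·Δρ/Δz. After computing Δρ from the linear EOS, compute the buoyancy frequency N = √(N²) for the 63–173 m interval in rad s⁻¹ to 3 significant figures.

ΔT = +2.0 K, ΔS = +0.94 psu (deep − shallow).
Δρ/ρ₀ = −αΔT + βΔS = -2.60 × 10⁻⁴ + 7.614 × 10⁻⁴ = 5.014 × 10⁻⁴, so Δρ ≈ 0.5149 kg m⁻³.
N² = (g/ρ₀)·Δρ/Δz = g·(Δρ/ρ₀)/Δz = 9.8 × 5.014 × 10⁻⁴ / 110 = 4.4670 × 10⁻⁵ s⁻².
N = √(4.4670 × 10⁻⁵) = 6.6836 × 10⁻³ rad s⁻¹ ≈ 6.68 × 10⁻³ rad s⁻¹.

6.68 × 10⁻³ rad s⁻¹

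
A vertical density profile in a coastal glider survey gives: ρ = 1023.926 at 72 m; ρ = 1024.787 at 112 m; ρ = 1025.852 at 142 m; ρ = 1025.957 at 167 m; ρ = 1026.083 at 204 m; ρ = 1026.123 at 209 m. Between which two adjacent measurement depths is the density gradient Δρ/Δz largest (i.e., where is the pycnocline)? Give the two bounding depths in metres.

112–142 m

Compute the density gradient over each adjacent pair:
  72–112 m: Δρ/Δz = 0.861/40 = 0.022 kg m⁻⁴
  112–142 m: Δρ/Δz = 1.065/30 = 0.035 kg m⁻⁴
  142–167 m: Δρ/Δz = 0.105/25 = 4.2 × 10⁻³ kg m⁻⁴
  167–204 m: Δρ/Δz = 0.126/37 = 3.4 × 10⁻³ kg m⁻⁴
  204–209 m: Δρ/Δz = 0.040/5 = 8.0 × 10⁻³ kg m⁻⁴
The largest gradient is in the 112–142 m interval — the pycnocline.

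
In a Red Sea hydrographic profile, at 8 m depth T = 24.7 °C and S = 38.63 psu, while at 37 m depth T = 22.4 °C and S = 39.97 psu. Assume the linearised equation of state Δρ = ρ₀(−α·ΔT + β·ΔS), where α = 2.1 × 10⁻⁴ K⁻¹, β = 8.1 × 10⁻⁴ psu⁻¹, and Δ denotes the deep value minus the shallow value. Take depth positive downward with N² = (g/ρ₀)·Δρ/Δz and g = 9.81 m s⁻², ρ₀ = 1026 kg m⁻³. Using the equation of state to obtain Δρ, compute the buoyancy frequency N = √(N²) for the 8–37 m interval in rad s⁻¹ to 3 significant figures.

ΔT = -2.3 K, ΔS = +1.34 psu (deep − shallow).
Δρ/ρ₀ = −αΔT + βΔS = 4.83 × 10⁻⁴ + 1.0854 × 10⁻³ = 1.5684 × 10⁻³, so Δρ ≈ 1.609 kg m⁻³.
N² = (g/ρ₀)·Δρ/Δz = g·(Δρ/ρ₀)/Δz = 9.81 × 1.5684 × 10⁻³ / 29 = 5.3055 × 10⁻⁴ s⁻².
N = √(5.3055 × 10⁻⁴) = 0.023034 rad s⁻¹ ≈ 0.0230 rad s⁻¹.

0.0230 rad s⁻¹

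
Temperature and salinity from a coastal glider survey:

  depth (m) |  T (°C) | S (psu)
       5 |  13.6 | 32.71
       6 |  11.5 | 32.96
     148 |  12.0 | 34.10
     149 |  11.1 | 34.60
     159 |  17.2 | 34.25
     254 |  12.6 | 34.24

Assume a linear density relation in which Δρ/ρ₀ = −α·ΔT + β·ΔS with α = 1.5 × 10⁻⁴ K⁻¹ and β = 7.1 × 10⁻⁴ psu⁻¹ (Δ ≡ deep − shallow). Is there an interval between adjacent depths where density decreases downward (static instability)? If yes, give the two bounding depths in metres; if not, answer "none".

149–159 m

Evaluate Δρ/ρ₀ = −αΔT + βΔS across each adjacent pair:
  5–6 m: −αΔT+βΔS = −(1.5 × 10⁻⁴)(-2.1)+(7.1 × 10⁻⁴)(+0.25) = 4.9 × 10⁻⁴ → stable
  6–148 m: −αΔT+βΔS = −(1.5 × 10⁻⁴)(+0.5)+(7.1 × 10⁻⁴)(+1.14) = 7.3 × 10⁻⁴ → stable
  148–149 m: −αΔT+βΔS = −(1.5 × 10⁻⁴)(-0.9)+(7.1 × 10⁻⁴)(+0.50) = 4.9 × 10⁻⁴ → stable
  149–159 m: −αΔT+βΔS = −(1.5 × 10⁻⁴)(+6.1)+(7.1 × 10⁻⁴)(-0.35) = -1.2 × 10⁻³ → UNSTABLE
  159–254 m: −αΔT+βΔS = −(1.5 × 10⁻⁴)(-4.6)+(7.1 × 10⁻⁴)(-0.01) = 6.8 × 10⁻⁴ → stable
The 149–159 m interval has Δρ < 0: lighter water underlies denser water.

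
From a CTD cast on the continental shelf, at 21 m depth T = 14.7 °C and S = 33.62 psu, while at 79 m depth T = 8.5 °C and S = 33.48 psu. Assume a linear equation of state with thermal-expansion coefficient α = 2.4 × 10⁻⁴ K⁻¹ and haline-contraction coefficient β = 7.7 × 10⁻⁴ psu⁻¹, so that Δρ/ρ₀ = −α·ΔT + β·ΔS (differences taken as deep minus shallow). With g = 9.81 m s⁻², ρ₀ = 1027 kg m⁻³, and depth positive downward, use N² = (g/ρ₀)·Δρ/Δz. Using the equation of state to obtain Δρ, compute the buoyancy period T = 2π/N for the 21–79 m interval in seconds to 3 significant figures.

ΔT = -6.2 K, ΔS = -0.14 psu (deep − shallow).
Δρ/ρ₀ = −αΔT + βΔS = 1.488 × 10⁻³ − 1.078 × 10⁻⁴ = 1.3802 × 10⁻³, so Δρ ≈ 1.417 kg m⁻³.
N² = (g/ρ₀)·Δρ/Δz = g·(Δρ/ρ₀)/Δz = 9.81 × 1.3802 × 10⁻³ / 58 = 2.3344 × 10⁻⁴ s⁻².
N = √(2.3344 × 10⁻⁴) = 0.015279 rad s⁻¹ → T = 2π/N = 411.23 s ≈ 411 s.

411 s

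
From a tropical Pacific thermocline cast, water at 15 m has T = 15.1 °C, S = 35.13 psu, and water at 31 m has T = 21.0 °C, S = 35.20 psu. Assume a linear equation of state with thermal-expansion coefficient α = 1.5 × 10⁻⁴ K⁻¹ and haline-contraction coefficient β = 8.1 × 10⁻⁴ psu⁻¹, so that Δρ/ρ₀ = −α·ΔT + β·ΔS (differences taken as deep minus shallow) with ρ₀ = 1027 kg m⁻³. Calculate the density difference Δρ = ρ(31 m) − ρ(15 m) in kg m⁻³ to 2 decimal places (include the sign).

-0.85 kg m⁻³

ΔT = +5.9 K, ΔS = +0.07 psu (deep − shallow).
Δρ/ρ₀ = −(1.5 × 10⁻⁴)(+5.9) + (8.1 × 10⁻⁴)(+0.07) = -8.283 × 10⁻⁴.
Δρ = 1027 × (-8.283 × 10⁻⁴) = -0.85 kg m⁻³.
Negative Δρ: lighter below, statically unstable.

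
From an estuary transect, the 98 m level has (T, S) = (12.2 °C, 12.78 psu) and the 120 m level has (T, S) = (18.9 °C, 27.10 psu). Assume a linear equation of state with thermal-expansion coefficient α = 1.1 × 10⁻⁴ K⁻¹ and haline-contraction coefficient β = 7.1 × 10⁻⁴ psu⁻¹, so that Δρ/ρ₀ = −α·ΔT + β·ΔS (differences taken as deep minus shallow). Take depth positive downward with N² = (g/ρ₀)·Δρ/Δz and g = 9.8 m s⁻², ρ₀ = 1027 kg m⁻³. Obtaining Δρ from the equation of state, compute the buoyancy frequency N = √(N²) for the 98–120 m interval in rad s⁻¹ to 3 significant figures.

0.0648 rad s⁻¹

ΔT = +6.7 K, ΔS = +14.32 psu (deep − shallow).
Δρ/ρ₀ = −αΔT + βΔS = -7.37 × 10⁻⁴ + 0.0101672 = 9.4302 × 10⁻³, so Δρ ≈ 9.685 kg m⁻³.
N² = (g/ρ₀)·Δρ/Δz = g·(Δρ/ρ₀)/Δz = 9.8 × 9.4302 × 10⁻³ / 22 = 4.2007 × 10⁻³ s⁻².
N = √(4.2007 × 10⁻³) = 0.064813 rad s⁻¹ ≈ 0.0648 rad s⁻¹.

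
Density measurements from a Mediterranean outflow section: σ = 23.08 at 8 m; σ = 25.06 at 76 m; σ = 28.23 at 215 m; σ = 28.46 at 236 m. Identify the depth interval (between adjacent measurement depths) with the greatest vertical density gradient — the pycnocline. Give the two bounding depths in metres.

Compute the density gradient over each adjacent pair:
  8–76 m: Δρ/Δz = 1.98/68 = 0.029 kg m⁻⁴
  76–215 m: Δρ/Δz = 3.17/139 = 0.023 kg m⁻⁴
  215–236 m: Δρ/Δz = 0.23/21 = 0.011 kg m⁻⁴
The largest gradient is in the 8–76 m interval — the pycnocline.

8–76 m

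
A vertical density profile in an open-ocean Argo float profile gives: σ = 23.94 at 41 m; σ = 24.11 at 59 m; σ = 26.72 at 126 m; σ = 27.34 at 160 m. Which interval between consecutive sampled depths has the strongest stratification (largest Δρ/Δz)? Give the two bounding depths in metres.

59–126 m

Compute the density gradient over each adjacent pair:
  41–59 m: Δρ/Δz = 0.17/18 = 9.4 × 10⁻³ kg m⁻⁴
  59–126 m: Δρ/Δz = 2.61/67 = 0.039 kg m⁻⁴
  126–160 m: Δρ/Δz = 0.62/34 = 0.018 kg m⁻⁴
The largest gradient is in the 59–126 m interval — the pycnocline.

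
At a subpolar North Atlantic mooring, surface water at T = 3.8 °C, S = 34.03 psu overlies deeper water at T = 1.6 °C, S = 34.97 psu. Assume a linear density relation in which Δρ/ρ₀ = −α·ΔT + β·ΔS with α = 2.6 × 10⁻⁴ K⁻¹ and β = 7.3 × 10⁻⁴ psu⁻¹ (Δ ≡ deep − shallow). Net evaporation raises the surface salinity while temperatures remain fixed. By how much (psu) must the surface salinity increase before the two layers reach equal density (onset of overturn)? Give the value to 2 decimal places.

1.72 psu

Neutral buoyancy requires −α(T_deep − T_surf) + β(S_deep − S_surf′) = 0.
S_surf′ = S_deep − (α/β)·ΔT = 34.97 − (2.6 × 10⁻⁴/7.3 × 10⁻⁴)·(-2.2) = 35.7536 psu.
Increase required: 35.7536 − 34.03 = 1.7236 psu.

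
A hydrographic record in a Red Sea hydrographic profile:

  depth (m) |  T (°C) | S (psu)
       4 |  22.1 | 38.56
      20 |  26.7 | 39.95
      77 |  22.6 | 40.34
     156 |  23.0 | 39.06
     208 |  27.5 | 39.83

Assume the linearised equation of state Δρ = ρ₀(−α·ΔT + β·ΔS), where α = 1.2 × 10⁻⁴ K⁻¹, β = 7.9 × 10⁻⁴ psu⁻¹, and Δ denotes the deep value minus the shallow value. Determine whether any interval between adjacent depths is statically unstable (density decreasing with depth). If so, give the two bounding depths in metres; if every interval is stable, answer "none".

77–156 m

Evaluate Δρ/ρ₀ = −αΔT + βΔS across each adjacent pair:
  4–20 m: −αΔT+βΔS = −(1.2 × 10⁻⁴)(+4.6)+(7.9 × 10⁻⁴)(+1.39) = 5.5 × 10⁻⁴ → stable
  20–77 m: −αΔT+βΔS = −(1.2 × 10⁻⁴)(-4.1)+(7.9 × 10⁻⁴)(+0.39) = 8.0 × 10⁻⁴ → stable
  77–156 m: −αΔT+βΔS = −(1.2 × 10⁻⁴)(+0.4)+(7.9 × 10⁻⁴)(-1.28) = -1.1 × 10⁻³ → UNSTABLE
  156–208 m: −αΔT+βΔS = −(1.2 × 10⁻⁴)(+4.5)+(7.9 × 10⁻⁴)(+0.77) = 6.8 × 10⁻⁵ → stable
The 77–156 m interval has Δρ < 0: lighter water underlies denser water.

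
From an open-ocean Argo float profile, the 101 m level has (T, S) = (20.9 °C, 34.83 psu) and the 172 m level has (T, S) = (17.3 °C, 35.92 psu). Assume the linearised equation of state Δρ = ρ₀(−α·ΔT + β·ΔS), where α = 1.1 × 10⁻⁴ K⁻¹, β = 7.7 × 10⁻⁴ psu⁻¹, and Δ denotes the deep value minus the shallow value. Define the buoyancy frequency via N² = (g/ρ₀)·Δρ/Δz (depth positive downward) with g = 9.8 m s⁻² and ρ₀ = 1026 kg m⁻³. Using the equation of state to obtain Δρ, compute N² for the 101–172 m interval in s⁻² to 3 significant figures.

ΔT = -3.6 K, ΔS = +1.09 psu (deep − shallow).
Δρ/ρ₀ = −αΔT + βΔS = 3.96 × 10⁻⁴ + 8.393 × 10⁻⁴ = 1.2353 × 10⁻³, so Δρ ≈ 1.267 kg m⁻³.
N² = (g/ρ₀)·Δρ/Δz = g·(Δρ/ρ₀)/Δz = 9.8 × 1.2353 × 10⁻³ / 71 = 1.7051 × 10⁻⁴ s⁻² ≈ 1.71 × 10⁻⁴ s⁻².

1.71 × 10⁻⁴ s⁻²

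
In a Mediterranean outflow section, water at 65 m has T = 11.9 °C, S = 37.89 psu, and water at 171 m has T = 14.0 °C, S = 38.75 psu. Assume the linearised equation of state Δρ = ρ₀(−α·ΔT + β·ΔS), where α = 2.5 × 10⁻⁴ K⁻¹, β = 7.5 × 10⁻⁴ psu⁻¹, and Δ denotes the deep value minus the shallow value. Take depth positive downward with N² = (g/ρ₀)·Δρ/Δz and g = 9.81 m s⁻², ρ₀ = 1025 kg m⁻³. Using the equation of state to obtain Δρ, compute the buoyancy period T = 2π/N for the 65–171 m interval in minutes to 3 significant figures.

ΔT = +2.1 K, ΔS = +0.86 psu (deep − shallow).
Δρ/ρ₀ = −αΔT + βΔS = -5.25 × 10⁻⁴ + 6.45 × 10⁻⁴ = 1.20 × 10⁻⁴, so Δρ ≈ 0.1230 kg m⁻³.
N² = (g/ρ₀)·Δρ/Δz = g·(Δρ/ρ₀)/Δz = 9.81 × 1.20 × 10⁻⁴ / 106 = 1.1106 × 10⁻⁵ s⁻².
N = √(1.1106 × 10⁻⁵) = 3.3326 × 10⁻³ rad s⁻¹ → T = 2π/N = 1.8854 × 10³ s = 31.423 min ≈ 31.4 min.

31.4 min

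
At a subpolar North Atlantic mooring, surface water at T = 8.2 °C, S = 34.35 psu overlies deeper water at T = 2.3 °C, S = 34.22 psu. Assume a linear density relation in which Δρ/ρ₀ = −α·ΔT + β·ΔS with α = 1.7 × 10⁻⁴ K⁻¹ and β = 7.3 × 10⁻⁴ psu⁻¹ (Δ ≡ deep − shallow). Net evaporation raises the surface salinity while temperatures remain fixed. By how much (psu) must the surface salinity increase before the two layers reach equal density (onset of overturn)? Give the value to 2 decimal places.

Neutral buoyancy requires −α(T_deep − T_surf) + β(S_deep − S_surf′) = 0.
S_surf′ = S_deep − (α/β)·ΔT = 34.22 − (1.7 × 10⁻⁴/7.3 × 10⁻⁴)·(-5.9) = 35.5940 psu.
Increase required: 35.5940 − 34.35 = 1.2440 psu.

1.24 psu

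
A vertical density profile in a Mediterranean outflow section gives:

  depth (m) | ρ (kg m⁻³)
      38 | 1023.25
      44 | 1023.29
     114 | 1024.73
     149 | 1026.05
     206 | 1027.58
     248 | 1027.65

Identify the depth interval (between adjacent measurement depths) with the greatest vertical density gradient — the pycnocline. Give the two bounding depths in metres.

114–149 m

Compute the density gradient over each adjacent pair:
  38–44 m: Δρ/Δz = 0.04/6 = 6.7 × 10⁻³ kg m⁻⁴
  44–114 m: Δρ/Δz = 1.44/70 = 0.021 kg m⁻⁴
  114–149 m: Δρ/Δz = 1.32/35 = 0.038 kg m⁻⁴
  149–206 m: Δρ/Δz = 1.53/57 = 0.027 kg m⁻⁴
  206–248 m: Δρ/Δz = 0.07/42 = 1.7 × 10⁻³ kg m⁻⁴
The largest gradient is in the 114–149 m interval — the pycnocline.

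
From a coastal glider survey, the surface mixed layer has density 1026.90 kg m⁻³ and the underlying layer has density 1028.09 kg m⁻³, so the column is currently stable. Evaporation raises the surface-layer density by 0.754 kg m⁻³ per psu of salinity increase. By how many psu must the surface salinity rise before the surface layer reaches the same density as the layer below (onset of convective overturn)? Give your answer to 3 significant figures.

1.58 psu

Density deficit of the surface layer: 1028.09 − 1026.90 = 1.19 kg m⁻³.
Required change = 1.19 / 0.754 = 1.58 psu.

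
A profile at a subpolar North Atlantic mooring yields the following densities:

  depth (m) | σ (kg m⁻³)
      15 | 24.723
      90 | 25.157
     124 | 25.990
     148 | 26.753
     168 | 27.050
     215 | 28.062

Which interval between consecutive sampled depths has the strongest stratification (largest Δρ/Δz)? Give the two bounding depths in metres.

Compute the density gradient over each adjacent pair:
  15–90 m: Δρ/Δz = 0.434/75 = 5.8 × 10⁻³ kg m⁻⁴
  90–124 m: Δρ/Δz = 0.833/34 = 0.024 kg m⁻⁴
  124–148 m: Δρ/Δz = 0.763/24 = 0.032 kg m⁻⁴
  148–168 m: Δρ/Δz = 0.297/20 = 0.015 kg m⁻⁴
  168–215 m: Δρ/Δz = 1.012/47 = 0.022 kg m⁻⁴
The largest gradient is in the 124–148 m interval — the pycnocline.

124–148 m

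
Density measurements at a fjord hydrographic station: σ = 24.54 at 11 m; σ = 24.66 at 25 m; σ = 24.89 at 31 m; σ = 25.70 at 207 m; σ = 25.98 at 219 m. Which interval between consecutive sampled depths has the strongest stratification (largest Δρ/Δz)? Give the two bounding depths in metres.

Compute the density gradient over each adjacent pair:
  11–25 m: Δρ/Δz = 0.12/14 = 8.6 × 10⁻³ kg m⁻⁴
  25–31 m: Δρ/Δz = 0.23/6 = 0.038 kg m⁻⁴
  31–207 m: Δρ/Δz = 0.81/176 = 4.6 × 10⁻³ kg m⁻⁴
  207–219 m: Δρ/Δz = 0.28/12 = 0.023 kg m⁻⁴
The largest gradient is in the 25–31 m interval — the pycnocline.

25–31 m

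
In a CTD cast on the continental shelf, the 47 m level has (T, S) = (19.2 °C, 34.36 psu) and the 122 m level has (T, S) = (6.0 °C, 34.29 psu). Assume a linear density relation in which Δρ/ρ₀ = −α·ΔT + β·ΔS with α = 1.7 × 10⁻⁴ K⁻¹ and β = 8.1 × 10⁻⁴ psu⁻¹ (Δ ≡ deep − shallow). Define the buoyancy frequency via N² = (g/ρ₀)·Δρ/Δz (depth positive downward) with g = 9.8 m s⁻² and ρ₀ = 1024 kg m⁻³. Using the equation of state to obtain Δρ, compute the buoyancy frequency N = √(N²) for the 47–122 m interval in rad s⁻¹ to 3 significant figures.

ΔT = -13.2 K, ΔS = -0.07 psu (deep − shallow).
Δρ/ρ₀ = −αΔT + βΔS = 2.244 × 10⁻³ − 5.67 × 10⁻⁵ = 2.1873 × 10⁻³, so Δρ ≈ 2.240 kg m⁻³.
N² = (g/ρ₀)·Δρ/Δz = g·(Δρ/ρ₀)/Δz = 9.8 × 2.1873 × 10⁻³ / 75 = 2.8581 × 10⁻⁴ s⁻².
N = √(2.8581 × 10⁻⁴) = 0.016906 rad s⁻¹ ≈ 0.0169 rad s⁻¹.

0.0169 rad s⁻¹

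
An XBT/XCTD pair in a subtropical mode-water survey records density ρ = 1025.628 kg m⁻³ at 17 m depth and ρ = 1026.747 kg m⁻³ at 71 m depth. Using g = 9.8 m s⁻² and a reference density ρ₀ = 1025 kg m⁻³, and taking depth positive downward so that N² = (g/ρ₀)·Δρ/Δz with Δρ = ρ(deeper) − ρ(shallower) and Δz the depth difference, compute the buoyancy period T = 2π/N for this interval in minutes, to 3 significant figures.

Δρ = 1026.747 − 1025.628 = 1.119 kg m⁻³ over Δz = 71 − 17 = 54 m.
N² = (9.8/1025) × (1.119/54) = 1.9812 × 10⁻⁴ s⁻².
N = √(1.9812 × 10⁻⁴) = 0.014076 rad s⁻¹, so T = 2π/N = 446.38 s = 7.4397 min ≈ 7.44 min.
Since Δρ > 0 the layer is stably stratified.

7.44 min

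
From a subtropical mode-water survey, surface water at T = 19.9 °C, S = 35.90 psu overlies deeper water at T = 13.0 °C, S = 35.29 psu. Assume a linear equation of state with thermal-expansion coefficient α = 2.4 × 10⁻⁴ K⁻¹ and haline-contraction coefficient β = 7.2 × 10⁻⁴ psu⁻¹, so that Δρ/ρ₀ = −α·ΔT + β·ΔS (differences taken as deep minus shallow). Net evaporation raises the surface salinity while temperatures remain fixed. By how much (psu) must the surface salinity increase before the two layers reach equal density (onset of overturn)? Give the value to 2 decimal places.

1.69 psu

Neutral buoyancy requires −α(T_deep − T_surf) + β(S_deep − S_surf′) = 0.
S_surf′ = S_deep − (α/β)·ΔT = 35.29 − (2.4 × 10⁻⁴/7.2 × 10⁻⁴)·(-6.9) = 37.5900 psu.
Increase required: 37.5900 − 35.90 = 1.6900 psu.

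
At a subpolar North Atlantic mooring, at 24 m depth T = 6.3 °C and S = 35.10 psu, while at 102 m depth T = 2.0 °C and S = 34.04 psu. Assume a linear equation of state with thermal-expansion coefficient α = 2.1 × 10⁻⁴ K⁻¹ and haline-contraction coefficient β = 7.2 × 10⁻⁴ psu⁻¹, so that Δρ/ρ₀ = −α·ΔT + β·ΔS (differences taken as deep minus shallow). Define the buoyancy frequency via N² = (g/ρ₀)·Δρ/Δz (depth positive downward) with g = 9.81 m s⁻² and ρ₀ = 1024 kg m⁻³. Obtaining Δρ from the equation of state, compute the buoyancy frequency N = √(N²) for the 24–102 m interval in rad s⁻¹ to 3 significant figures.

ΔT = -4.3 K, ΔS = -1.06 psu (deep − shallow).
Δρ/ρ₀ = −αΔT + βΔS = 9.03 × 10⁻⁴ − 7.632 × 10⁻⁴ = 1.398 × 10⁻⁴, so Δρ ≈ 0.1432 kg m⁻³.
N² = (g/ρ₀)·Δρ/Δz = g·(Δρ/ρ₀)/Δz = 9.81 × 1.398 × 10⁻⁴ / 78 = 1.7583 × 10⁻⁵ s⁻².
N = √(1.7583 × 10⁻⁵) = 4.1932 × 10⁻³ rad s⁻¹ ≈ 4.19 × 10⁻³ rad s⁻¹.

4.19 × 10⁻³ rad s⁻¹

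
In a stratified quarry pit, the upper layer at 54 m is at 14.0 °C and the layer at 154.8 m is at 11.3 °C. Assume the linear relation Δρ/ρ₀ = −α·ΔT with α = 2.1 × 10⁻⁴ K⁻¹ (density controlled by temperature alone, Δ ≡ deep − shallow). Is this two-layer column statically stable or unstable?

ΔT = 11.3 − 14.0 = -2.7 K, so Δρ/ρ₀ = −αΔT = 5.67 × 10⁻⁴.
Δρ/ρ₀ > 0, so Δρ > 0: deeper water is denser → statically stable.

stable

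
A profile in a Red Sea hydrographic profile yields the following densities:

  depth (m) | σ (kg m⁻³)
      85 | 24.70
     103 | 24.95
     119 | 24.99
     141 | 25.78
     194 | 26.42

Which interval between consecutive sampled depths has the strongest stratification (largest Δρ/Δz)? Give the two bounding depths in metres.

Compute the density gradient over each adjacent pair:
  85–103 m: Δρ/Δz = 0.25/18 = 0.014 kg m⁻⁴
  103–119 m: Δρ/Δz = 0.04/16 = 2.5 × 10⁻³ kg m⁻⁴
  119–141 m: Δρ/Δz = 0.79/22 = 0.036 kg m⁻⁴
  141–194 m: Δρ/Δz = 0.64/53 = 0.012 kg m⁻⁴
The largest gradient is in the 119–141 m interval — the pycnocline.

119–141 m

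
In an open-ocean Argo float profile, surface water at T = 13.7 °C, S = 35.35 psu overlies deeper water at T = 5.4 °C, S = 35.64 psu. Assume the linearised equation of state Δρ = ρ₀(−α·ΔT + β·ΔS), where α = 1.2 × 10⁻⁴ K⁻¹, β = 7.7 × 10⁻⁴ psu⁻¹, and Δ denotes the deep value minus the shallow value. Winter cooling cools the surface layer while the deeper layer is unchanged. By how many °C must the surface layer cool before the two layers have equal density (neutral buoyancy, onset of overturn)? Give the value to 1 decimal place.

Neutral buoyancy requires Δρ = 0, i.e. −α(T_deep − T_surf′) + β(S_deep − S_surf) = 0.
T_surf′ = T_deep − (β/α)·ΔS = 5.4 − (7.7 × 10⁻⁴/1.2 × 10⁻⁴)·(+0.29) = 3.539 °C.
Cooling required: 13.7 − (3.539) = 10.161 °C.

10.2 °C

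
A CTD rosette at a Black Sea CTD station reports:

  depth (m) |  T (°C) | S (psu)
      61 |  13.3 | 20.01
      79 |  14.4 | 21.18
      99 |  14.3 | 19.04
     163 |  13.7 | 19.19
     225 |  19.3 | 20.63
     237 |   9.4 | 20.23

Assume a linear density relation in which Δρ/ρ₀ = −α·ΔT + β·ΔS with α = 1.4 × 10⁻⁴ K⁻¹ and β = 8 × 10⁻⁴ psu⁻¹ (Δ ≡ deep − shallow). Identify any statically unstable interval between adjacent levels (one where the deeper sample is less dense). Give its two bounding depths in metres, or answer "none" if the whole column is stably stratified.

79–99 m

Evaluate Δρ/ρ₀ = −αΔT + βΔS across each adjacent pair:
  61–79 m: −αΔT+βΔS = −(1.4 × 10⁻⁴)(+1.1)+(8 × 10⁻⁴)(+1.17) = 7.8 × 10⁻⁴ → stable
  79–99 m: −αΔT+βΔS = −(1.4 × 10⁻⁴)(-0.1)+(8 × 10⁻⁴)(-2.14) = -1.7 × 10⁻³ → UNSTABLE
  99–163 m: −αΔT+βΔS = −(1.4 × 10⁻⁴)(-0.6)+(8 × 10⁻⁴)(+0.15) = 2.0 × 10⁻⁴ → stable
  163–225 m: −αΔT+βΔS = −(1.4 × 10⁻⁴)(+5.6)+(8 × 10⁻⁴)(+1.44) = 3.7 × 10⁻⁴ → stable
  225–237 m: −αΔT+βΔS = −(1.4 × 10⁻⁴)(-9.9)+(8 × 10⁻⁴)(-0.40) = 1.1 × 10⁻³ → stable
The 79–99 m interval has Δρ < 0: lighter water underlies denser water.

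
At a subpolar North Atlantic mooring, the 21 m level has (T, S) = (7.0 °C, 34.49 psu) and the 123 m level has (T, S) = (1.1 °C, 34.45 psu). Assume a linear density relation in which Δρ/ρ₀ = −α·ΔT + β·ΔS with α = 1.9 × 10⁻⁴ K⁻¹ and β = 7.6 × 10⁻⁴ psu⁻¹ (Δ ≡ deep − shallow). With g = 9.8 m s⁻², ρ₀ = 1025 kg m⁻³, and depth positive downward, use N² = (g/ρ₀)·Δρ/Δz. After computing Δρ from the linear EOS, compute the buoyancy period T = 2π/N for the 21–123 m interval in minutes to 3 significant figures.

ΔT = -5.9 K, ΔS = -0.04 psu (deep − shallow).
Δρ/ρ₀ = −αΔT + βΔS = 1.121 × 10⁻³ − 3.04 × 10⁻⁵ = 1.0906 × 10⁻³, so Δρ ≈ 1.118 kg m⁻³.
N² = (g/ρ₀)·Δρ/Δz = g·(Δρ/ρ₀)/Δz = 9.8 × 1.0906 × 10⁻³ / 102 = 1.0478 × 10⁻⁴ s⁻².
N = √(1.0478 × 10⁻⁴) = 0.010236 rad s⁻¹ → T = 2π/N = 613.83 s = 10.231 min ≈ 10.2 min.

10.2 min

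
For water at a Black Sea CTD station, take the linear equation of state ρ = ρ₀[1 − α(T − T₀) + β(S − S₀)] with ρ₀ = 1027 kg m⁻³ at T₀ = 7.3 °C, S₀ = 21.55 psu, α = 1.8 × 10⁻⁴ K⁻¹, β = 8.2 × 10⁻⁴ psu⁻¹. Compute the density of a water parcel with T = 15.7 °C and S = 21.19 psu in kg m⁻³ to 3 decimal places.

1025.144 kg m⁻³

T − T₀ = +8.4 K, S − S₀ = -0.36 psu.
Bracket = 1 − α·(+8.4) + β·(-0.36) = 1 + (-1.8072 × 10⁻³) = 0.9981928.
ρ = 1027 × 0.9981928 = 1025.144 kg m⁻³.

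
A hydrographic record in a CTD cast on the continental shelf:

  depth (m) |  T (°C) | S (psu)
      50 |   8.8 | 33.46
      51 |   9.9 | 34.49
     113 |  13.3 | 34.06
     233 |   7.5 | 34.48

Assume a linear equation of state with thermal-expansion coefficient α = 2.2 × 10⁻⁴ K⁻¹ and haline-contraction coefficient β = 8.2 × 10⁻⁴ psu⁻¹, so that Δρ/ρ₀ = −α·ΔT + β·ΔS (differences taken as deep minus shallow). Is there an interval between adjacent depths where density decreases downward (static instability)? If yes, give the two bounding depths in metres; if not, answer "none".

Evaluate Δρ/ρ₀ = −αΔT + βΔS across each adjacent pair:
  50–51 m: −αΔT+βΔS = −(2.2 × 10⁻⁴)(+1.1)+(8.2 × 10⁻⁴)(+1.03) = 6.0 × 10⁻⁴ → stable
  51–113 m: −αΔT+βΔS = −(2.2 × 10⁻⁴)(+3.4)+(8.2 × 10⁻⁴)(-0.43) = -1.1 × 10⁻³ → UNSTABLE
  113–233 m: −αΔT+βΔS = −(2.2 × 10⁻⁴)(-5.8)+(8.2 × 10⁻⁴)(+0.42) = 1.6 × 10⁻³ → stable
The 51–113 m interval has Δρ < 0: lighter water underlies denser water.

51–113 m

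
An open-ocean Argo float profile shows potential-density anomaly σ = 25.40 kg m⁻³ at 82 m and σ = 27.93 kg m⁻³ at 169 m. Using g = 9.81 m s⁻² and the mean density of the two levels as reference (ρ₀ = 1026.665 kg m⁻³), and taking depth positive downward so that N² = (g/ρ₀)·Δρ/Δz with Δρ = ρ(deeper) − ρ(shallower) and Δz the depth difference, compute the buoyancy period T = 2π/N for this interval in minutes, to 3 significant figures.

Δρ = 1027.93 − 1025.40 = 2.53 kg m⁻³ over Δz = 169 − 82 = 87 m.
N² = (9.81/1026.665) × (2.53/87) = 2.7787 × 10⁻⁴ s⁻².
N = √(2.7787 × 10⁻⁴) = 0.016669 rad s⁻¹, so T = 2π/N = 376.94 s = 6.2823 min ≈ 6.28 min.

6.28 min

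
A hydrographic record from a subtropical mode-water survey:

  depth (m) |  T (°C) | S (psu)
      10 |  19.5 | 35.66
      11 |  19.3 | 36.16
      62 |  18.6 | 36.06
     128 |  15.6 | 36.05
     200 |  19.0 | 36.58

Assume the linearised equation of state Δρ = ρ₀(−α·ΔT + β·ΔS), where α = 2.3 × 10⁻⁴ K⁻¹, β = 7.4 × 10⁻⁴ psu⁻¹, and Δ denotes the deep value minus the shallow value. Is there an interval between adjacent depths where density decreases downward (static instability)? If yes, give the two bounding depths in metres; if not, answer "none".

128–200 m

Evaluate Δρ/ρ₀ = −αΔT + βΔS across each adjacent pair:
  10–11 m: −αΔT+βΔS = −(2.3 × 10⁻⁴)(-0.2)+(7.4 × 10⁻⁴)(+0.50) = 4.2 × 10⁻⁴ → stable
  11–62 m: −αΔT+βΔS = −(2.3 × 10⁻⁴)(-0.7)+(7.4 × 10⁻⁴)(-0.10) = 8.7 × 10⁻⁵ → stable
  62–128 m: −αΔT+βΔS = −(2.3 × 10⁻⁴)(-3.0)+(7.4 × 10⁻⁴)(-0.01) = 6.8 × 10⁻⁴ → stable
  128–200 m: −αΔT+βΔS = −(2.3 × 10⁻⁴)(+3.4)+(7.4 × 10⁻⁴)(+0.53) = -3.9 × 10⁻⁴ → UNSTABLE
The 128–200 m interval has Δρ < 0: lighter water underlies denser water.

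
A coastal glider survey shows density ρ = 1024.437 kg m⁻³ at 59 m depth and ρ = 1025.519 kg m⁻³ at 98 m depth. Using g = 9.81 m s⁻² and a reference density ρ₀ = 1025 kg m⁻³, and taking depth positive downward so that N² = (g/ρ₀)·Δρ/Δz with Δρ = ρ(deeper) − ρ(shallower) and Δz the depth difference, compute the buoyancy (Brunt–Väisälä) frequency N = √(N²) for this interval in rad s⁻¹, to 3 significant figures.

0.0163 rad s⁻¹

Δρ = 1025.519 − 1024.437 = 1.082 kg m⁻³ over Δz = 98 − 59 = 39 m.
N² = (9.81/1025) × (1.082/39) = 2.6553 × 10⁻⁴ s⁻².
N = √(2.6553 × 10⁻⁴) = 0.016295 rad s⁻¹ ≈ 0.0163 rad s⁻¹.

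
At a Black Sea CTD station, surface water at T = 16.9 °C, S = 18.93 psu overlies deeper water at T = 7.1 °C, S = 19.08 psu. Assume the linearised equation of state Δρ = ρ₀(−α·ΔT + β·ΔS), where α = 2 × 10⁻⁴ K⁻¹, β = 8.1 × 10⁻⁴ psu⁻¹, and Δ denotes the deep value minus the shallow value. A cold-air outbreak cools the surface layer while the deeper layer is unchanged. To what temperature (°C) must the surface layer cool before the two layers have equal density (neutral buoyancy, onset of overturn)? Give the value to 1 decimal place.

Neutral buoyancy requires Δρ = 0, i.e. −α(T_deep − T_surf′) + β(S_deep − S_surf) = 0.
T_surf′ = T_deep − (β/α)·ΔS = 7.1 − (8.1 × 10⁻⁴/2 × 10⁻⁴)·(+0.15) = 6.492 °C.
Cooling required: 16.9 − (6.492) = 10.408 °C.

6.5 °C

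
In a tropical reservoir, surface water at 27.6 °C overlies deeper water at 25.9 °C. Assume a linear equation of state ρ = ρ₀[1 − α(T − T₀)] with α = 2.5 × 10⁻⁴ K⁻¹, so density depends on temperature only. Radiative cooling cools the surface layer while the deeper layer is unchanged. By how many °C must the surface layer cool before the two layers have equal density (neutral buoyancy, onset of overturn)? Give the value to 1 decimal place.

With temperature the only control, equal density requires T_surf′ = T_deep.
T_surf′ = 25.9 °C.
Cooling required: 27.6 − 25.9 = 1.7 °C.

1.7 °C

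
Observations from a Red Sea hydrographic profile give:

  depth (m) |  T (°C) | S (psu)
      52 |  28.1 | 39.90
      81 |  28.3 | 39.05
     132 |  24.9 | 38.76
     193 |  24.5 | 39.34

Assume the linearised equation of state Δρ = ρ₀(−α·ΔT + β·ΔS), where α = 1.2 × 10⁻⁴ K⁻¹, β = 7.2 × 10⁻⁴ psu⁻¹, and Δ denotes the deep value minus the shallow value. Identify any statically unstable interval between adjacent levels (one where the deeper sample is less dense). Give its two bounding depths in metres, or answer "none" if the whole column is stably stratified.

52–81 m

Evaluate Δρ/ρ₀ = −αΔT + βΔS across each adjacent pair:
  52–81 m: −αΔT+βΔS = −(1.2 × 10⁻⁴)(+0.2)+(7.2 × 10⁻⁴)(-0.85) = -6.4 × 10⁻⁴ → UNSTABLE
  81–132 m: −αΔT+βΔS = −(1.2 × 10⁻⁴)(-3.4)+(7.2 × 10⁻⁴)(-0.29) = 2.0 × 10⁻⁴ → stable
  132–193 m: −αΔT+βΔS = −(1.2 × 10⁻⁴)(-0.4)+(7.2 × 10⁻⁴)(+0.58) = 4.7 × 10⁻⁴ → stable
The 52–81 m interval has Δρ < 0: lighter water underlies denser water.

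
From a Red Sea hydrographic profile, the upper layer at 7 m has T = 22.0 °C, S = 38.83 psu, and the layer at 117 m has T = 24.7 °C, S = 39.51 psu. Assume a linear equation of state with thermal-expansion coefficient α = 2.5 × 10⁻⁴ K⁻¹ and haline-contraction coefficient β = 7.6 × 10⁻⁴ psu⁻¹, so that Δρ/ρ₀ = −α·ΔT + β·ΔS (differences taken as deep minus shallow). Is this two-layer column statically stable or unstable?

unstable

ΔT = 24.7 − 22.0 = +2.7 K and ΔS = 39.51 − 38.83 = +0.68 psu (deep − shallow).
−αΔT = -6.75 × 10⁻⁴; βΔS = 5.168 × 10⁻⁴; sum Δρ/ρ₀ = -1.582 × 10⁻⁴.
Δρ/ρ₀ < 0, so Δρ < 0: deeper water is lighter → statically unstable; the column would overturn.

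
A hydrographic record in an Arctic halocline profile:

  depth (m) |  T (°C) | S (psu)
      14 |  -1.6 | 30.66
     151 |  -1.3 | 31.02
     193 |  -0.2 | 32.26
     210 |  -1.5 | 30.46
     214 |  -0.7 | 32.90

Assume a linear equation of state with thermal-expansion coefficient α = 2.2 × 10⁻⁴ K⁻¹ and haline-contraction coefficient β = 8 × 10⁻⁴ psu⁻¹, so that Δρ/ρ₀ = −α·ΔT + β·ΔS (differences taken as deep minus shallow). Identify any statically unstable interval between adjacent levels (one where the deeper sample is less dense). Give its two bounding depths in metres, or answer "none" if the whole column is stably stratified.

Evaluate Δρ/ρ₀ = −αΔT + βΔS across each adjacent pair:
  14–151 m: −αΔT+βΔS = −(2.2 × 10⁻⁴)(+0.3)+(8 × 10⁻⁴)(+0.36) = 2.2 × 10⁻⁴ → stable
  151–193 m: −αΔT+βΔS = −(2.2 × 10⁻⁴)(+1.1)+(8 × 10⁻⁴)(+1.24) = 7.5 × 10⁻⁴ → stable
  193–210 m: −αΔT+βΔS = −(2.2 × 10⁻⁴)(-1.3)+(8 × 10⁻⁴)(-1.80) = -1.2 × 10⁻³ → UNSTABLE
  210–214 m: −αΔT+βΔS = −(2.2 × 10⁻⁴)(+0.8)+(8 × 10⁻⁴)(+2.44) = 1.8 × 10⁻³ → stable
The 193–210 m interval has Δρ < 0: lighter water underlies denser water.

193–210 m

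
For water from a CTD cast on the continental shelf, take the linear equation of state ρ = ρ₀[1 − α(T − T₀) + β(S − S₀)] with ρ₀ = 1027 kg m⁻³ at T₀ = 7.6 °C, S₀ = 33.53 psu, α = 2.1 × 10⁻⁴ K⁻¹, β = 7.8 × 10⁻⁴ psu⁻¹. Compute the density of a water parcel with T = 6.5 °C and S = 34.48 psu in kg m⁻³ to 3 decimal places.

T − T₀ = -1.1 K, S − S₀ = +0.95 psu.
Bracket = 1 − α·(-1.1) + β·(+0.95) = 1 + (9.72 × 10⁻⁴) = 1.0009720.
ρ = 1027 × 1.0009720 = 1027.998 kg m⁻³.

1027.998 kg m⁻³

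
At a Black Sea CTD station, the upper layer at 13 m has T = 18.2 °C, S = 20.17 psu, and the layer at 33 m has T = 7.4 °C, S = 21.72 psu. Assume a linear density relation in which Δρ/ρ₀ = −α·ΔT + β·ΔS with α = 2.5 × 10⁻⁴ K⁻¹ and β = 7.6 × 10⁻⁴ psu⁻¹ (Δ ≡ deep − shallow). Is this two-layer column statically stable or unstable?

stable

ΔT = 7.4 − 18.2 = -10.8 K and ΔS = 21.72 − 20.17 = +1.55 psu (deep − shallow).
−αΔT = 2.70 × 10⁻³; βΔS = 1.178 × 10⁻³; sum Δρ/ρ₀ = 3.878 × 10⁻³.
Δρ/ρ₀ > 0, so Δρ > 0: deeper water is denser → statically stable.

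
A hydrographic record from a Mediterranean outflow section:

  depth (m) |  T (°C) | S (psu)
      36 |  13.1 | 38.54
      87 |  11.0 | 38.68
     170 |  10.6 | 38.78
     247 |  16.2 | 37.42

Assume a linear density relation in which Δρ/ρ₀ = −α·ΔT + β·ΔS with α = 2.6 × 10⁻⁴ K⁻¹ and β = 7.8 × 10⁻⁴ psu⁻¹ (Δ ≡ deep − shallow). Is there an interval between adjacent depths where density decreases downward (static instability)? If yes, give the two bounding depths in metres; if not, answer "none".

170–247 m

Evaluate Δρ/ρ₀ = −αΔT + βΔS across each adjacent pair:
  36–87 m: −αΔT+βΔS = −(2.6 × 10⁻⁴)(-2.1)+(7.8 × 10⁻⁴)(+0.14) = 6.6 × 10⁻⁴ → stable
  87–170 m: −αΔT+βΔS = −(2.6 × 10⁻⁴)(-0.4)+(7.8 × 10⁻⁴)(+0.10) = 1.8 × 10⁻⁴ → stable
  170–247 m: −αΔT+βΔS = −(2.6 × 10⁻⁴)(+5.6)+(7.8 × 10⁻⁴)(-1.36) = -2.5 × 10⁻³ → UNSTABLE
The 170–247 m interval has Δρ < 0: lighter water underlies denser water.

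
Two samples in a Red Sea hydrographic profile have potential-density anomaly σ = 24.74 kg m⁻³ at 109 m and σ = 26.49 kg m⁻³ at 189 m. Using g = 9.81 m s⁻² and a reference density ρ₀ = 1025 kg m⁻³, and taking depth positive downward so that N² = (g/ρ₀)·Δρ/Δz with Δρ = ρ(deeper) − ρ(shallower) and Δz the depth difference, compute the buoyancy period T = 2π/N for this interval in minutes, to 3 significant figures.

Δρ = 1026.49 − 1024.74 = 1.75 kg m⁻³ over Δz = 189 − 109 = 80 m.
N² = (9.81/1025) × (1.75/80) = 2.0936 × 10⁻⁴ s⁻².
N = √(2.0936 × 10⁻⁴) = 0.014469 rad s⁻¹, so T = 2π/N = 434.25 s = 7.2375 min ≈ 7.24 min.

7.24 min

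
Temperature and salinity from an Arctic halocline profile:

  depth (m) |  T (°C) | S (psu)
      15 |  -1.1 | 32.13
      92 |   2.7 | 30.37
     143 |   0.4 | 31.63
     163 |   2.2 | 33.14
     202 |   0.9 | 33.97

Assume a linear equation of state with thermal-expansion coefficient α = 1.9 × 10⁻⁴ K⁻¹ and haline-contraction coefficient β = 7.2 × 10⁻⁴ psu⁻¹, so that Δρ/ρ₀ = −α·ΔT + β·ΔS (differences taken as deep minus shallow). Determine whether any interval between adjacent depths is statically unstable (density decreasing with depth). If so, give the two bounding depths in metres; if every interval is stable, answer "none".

Evaluate Δρ/ρ₀ = −αΔT + βΔS across each adjacent pair:
  15–92 m: −αΔT+βΔS = −(1.9 × 10⁻⁴)(+3.8)+(7.2 × 10⁻⁴)(-1.76) = -2.0 × 10⁻³ → UNSTABLE
  92–143 m: −αΔT+βΔS = −(1.9 × 10⁻⁴)(-2.3)+(7.2 × 10⁻⁴)(+1.26) = 1.3 × 10⁻³ → stable
  143–163 m: −αΔT+βΔS = −(1.9 × 10⁻⁴)(+1.8)+(7.2 × 10⁻⁴)(+1.51) = 7.5 × 10⁻⁴ → stable
  163–202 m: −αΔT+βΔS = −(1.9 × 10⁻⁴)(-1.3)+(7.2 × 10⁻⁴)(+0.83) = 8.4 × 10⁻⁴ → stable
The 15–92 m interval has Δρ < 0: lighter water underlies denser water.

15–92 m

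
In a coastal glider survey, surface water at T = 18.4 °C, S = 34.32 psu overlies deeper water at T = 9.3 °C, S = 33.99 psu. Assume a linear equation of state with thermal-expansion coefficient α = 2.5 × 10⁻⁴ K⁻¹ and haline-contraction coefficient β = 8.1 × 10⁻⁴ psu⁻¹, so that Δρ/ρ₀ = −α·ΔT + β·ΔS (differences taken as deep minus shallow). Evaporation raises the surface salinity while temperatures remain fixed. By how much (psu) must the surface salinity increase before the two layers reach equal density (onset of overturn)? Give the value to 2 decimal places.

2.48 psu

Neutral buoyancy requires −α(T_deep − T_surf) + β(S_deep − S_surf′) = 0.
S_surf′ = S_deep − (α/β)·ΔT = 33.99 − (2.5 × 10⁻⁴/8.1 × 10⁻⁴)·(-9.1) = 36.7986 psu.
Increase required: 36.7986 − 34.32 = 2.4786 psu.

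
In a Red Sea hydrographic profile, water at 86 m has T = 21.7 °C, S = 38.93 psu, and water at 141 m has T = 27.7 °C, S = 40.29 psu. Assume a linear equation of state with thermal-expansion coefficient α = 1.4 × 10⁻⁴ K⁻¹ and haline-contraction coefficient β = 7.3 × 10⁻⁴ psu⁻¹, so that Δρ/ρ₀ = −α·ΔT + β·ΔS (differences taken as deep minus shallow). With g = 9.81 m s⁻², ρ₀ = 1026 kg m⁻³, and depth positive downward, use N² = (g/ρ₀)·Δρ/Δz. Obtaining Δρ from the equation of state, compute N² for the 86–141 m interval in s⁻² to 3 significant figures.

2.73 × 10⁻⁵ s⁻²

ΔT = +6.0 K, ΔS = +1.36 psu (deep − shallow).
Δρ/ρ₀ = −αΔT + βΔS = -8.40 × 10⁻⁴ + 9.928 × 10⁻⁴ = 1.528 × 10⁻⁴, so Δρ ≈ 0.1568 kg m⁻³.
N² = (g/ρ₀)·Δρ/Δz = g·(Δρ/ρ₀)/Δz = 9.81 × 1.528 × 10⁻⁴ / 55 = 2.7254 × 10⁻⁵ s⁻² ≈ 2.73 × 10⁻⁵ s⁻².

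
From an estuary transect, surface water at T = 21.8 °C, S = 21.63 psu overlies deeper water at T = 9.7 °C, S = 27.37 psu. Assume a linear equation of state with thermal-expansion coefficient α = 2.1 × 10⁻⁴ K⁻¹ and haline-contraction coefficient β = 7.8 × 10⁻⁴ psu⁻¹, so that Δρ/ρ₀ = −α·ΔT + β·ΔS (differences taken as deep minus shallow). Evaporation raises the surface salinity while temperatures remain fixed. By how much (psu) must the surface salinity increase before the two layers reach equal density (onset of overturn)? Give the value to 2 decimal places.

Neutral buoyancy requires −α(T_deep − T_surf) + β(S_deep − S_surf′) = 0.
S_surf′ = S_deep − (α/β)·ΔT = 27.37 − (2.1 × 10⁻⁴/7.8 × 10⁻⁴)·(-12.1) = 30.6277 psu.
Increase required: 30.6277 − 21.63 = 8.9977 psu.

9.00 psu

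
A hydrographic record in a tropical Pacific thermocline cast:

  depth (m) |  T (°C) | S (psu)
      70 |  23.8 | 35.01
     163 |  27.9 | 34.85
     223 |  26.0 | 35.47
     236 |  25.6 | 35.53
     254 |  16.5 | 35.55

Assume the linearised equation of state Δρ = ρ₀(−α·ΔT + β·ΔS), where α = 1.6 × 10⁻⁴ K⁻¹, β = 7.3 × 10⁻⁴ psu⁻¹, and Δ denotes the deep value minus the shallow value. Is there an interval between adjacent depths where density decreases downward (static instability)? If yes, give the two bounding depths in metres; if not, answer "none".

Evaluate Δρ/ρ₀ = −αΔT + βΔS across each adjacent pair:
  70–163 m: −αΔT+βΔS = −(1.6 × 10⁻⁴)(+4.1)+(7.3 × 10⁻⁴)(-0.16) = -7.7 × 10⁻⁴ → UNSTABLE
  163–223 m: −αΔT+βΔS = −(1.6 × 10⁻⁴)(-1.9)+(7.3 × 10⁻⁴)(+0.62) = 7.6 × 10⁻⁴ → stable
  223–236 m: −αΔT+βΔS = −(1.6 × 10⁻⁴)(-0.4)+(7.3 × 10⁻⁴)(+0.06) = 1.1 × 10⁻⁴ → stable
  236–254 m: −αΔT+βΔS = −(1.6 × 10⁻⁴)(-9.1)+(7.3 × 10⁻⁴)(+0.02) = 1.5 × 10⁻³ → stable
The 70–163 m interval has Δρ < 0: lighter water underlies denser water.

70–163 m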